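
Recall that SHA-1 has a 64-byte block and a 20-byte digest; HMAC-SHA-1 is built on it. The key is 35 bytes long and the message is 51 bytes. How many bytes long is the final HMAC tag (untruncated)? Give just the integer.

The tag is one SHA-1 digest: 20 bytes.

20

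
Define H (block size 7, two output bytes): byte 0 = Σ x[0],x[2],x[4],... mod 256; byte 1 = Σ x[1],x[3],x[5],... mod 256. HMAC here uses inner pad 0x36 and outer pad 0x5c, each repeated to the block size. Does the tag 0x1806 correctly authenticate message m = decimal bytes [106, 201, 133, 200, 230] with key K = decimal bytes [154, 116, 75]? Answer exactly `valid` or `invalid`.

valid

Key decimal bytes [154, 116, 75] = 9a 74 4b is 3 bytes ≤ B = 7; zero-pad to 7 bytes: K' = 9a 74 4b 00 00 00 00.
K' ⊕ ipad = ac 42 7d 36 36 36 36; K' ⊕ opad = c6 28 17 5c 5c 5c 5c.
Inner hash: even-index sum = 806 mod 256 = 38; odd-index sum = 643 mod 256 = 131 → 26 83.
Outer hash (recomputed tag): even-index sum = 536 mod 256 = 24; odd-index sum = 262 mod 256 = 6 → 18 06.
Recomputed tag = 1806; claimed = 1806 → match.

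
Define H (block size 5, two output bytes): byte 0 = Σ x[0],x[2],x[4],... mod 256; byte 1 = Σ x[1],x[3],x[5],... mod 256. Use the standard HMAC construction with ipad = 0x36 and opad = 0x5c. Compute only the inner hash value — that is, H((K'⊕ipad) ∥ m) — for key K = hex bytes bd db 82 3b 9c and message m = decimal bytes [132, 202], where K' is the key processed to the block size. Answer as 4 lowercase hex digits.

b37e

Key hex bytes bd db 82 3b 9c is exactly B = 5 bytes: K' = bd db 82 3b 9c.
K' ⊕ ipad = 8b ed b4 0d aa.
Inner input = 8b ed b4 0d aa ∥ 84 ca.
Inner hash: even-index sum = 691 mod 256 = 179; odd-index sum = 382 mod 256 = 126 → b3 7e.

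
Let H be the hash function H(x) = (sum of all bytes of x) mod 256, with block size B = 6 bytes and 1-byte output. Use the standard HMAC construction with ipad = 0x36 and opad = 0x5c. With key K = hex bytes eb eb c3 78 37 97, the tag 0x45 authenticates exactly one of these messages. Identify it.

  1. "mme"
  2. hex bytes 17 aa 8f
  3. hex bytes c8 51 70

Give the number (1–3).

1

Key hex bytes eb eb c3 78 37 97 is exactly B = 6 bytes: K' = eb eb c3 78 37 97.
K' ⊕ ipad = dd dd f5 4e 01 a1; K' ⊕ opad = b7 b7 9f 24 6b cb.
m1: inner = H(dd dd f5 4e 01 a1 6d 6d 65) = de; tag = H(b7 b7 9f 24 6b cb de) = 45 ← matches
m2: inner = H(dd dd f5 4e 01 a1 17 aa 8f) = ef; tag = H(b7 b7 9f 24 6b cb ef) = 56
m3: inner = H(dd dd f5 4e 01 a1 c8 51 70) = 28; tag = H(b7 b7 9f 24 6b cb 28) = 8f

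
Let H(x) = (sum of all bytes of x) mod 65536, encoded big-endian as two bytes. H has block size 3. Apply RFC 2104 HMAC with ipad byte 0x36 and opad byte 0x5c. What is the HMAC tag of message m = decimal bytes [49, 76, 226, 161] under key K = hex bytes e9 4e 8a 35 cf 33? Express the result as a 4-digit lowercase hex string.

0199

Key hex bytes e9 4e 8a 35 cf 33 is 6 bytes > B = 3, so hash it first: H(key) = 02 f8, then zero-pad to 3 bytes: K' = 02 f8 00.
K' ⊕ ipad = 34 ce 36.  K' ⊕ opad = 5e a4 5c.
Inner input = (K'⊕ipad) ∥ m = 34 ce 36 ∥ 31 4c e2 a1.
Inner hash: sum = 52+206+54+49+76+226+161 = 824 → 03 38.
Outer input = (K'⊕opad) ∥ inner = 5e a4 5c ∥ 03 38.
Outer hash (tag): sum = 94+164+92+3+56 = 409 → 01 99.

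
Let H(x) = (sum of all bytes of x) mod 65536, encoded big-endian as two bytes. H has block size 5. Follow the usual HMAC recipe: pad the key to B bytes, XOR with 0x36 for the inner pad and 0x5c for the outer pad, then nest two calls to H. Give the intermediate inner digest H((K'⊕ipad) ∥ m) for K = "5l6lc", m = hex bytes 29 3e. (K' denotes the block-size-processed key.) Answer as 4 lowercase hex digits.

Key "5l6lc" = 35 6c 36 6c 63 is exactly B = 5 bytes: K' = 35 6c 36 6c 63.
K' ⊕ ipad = 03 5a 00 5a 55.
Inner input = 03 5a 00 5a 55 ∥ 29 3e.
Inner hash: sum = 3+90+0+90+85+41+62 = 371 → 01 73.

0173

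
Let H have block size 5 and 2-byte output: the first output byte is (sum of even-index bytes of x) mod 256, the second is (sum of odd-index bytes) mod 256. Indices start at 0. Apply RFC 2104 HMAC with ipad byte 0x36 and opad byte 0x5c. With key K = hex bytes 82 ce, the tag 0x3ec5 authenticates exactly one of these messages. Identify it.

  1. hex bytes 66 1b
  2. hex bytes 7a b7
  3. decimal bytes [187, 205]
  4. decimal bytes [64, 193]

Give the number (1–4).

Key hex bytes 82 ce is 2 bytes ≤ B = 5; zero-pad to 5 bytes: K' = 82 ce 00 00 00.
K' ⊕ ipad = b4 f8 36 36 36; K' ⊕ opad = de 92 5c 5c 5c.
m1: inner = H(b4 f8 36 36 36 66 1b) = 3b 94; tag = H(de 92 5c 5c 5c 3b 94) = 2a29
m2: inner = H(b4 f8 36 36 36 7a b7) = d7 a8; tag = H(de 92 5c 5c 5c d7 a8) = 3ec5 ← matches
m3: inner = H(b4 f8 36 36 36 bb cd) = ed e9; tag = H(de 92 5c 5c 5c ed e9) = 7fdb
m4: inner = H(b4 f8 36 36 36 40 c1) = e1 6e; tag = H(de 92 5c 5c 5c e1 6e) = 04cf

2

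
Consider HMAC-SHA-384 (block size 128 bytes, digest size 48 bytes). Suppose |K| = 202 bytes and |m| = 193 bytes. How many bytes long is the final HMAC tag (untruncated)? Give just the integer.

48

The tag is one SHA-384 digest: 48 bytes.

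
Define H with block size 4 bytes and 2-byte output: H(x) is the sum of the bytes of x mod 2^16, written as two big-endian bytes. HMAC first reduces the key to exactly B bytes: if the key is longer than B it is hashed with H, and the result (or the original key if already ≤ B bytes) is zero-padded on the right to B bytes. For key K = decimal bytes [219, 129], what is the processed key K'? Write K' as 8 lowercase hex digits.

Key decimal bytes [219, 129] = db 81 is 2 bytes ≤ B = 4; zero-pad to 4 bytes: K' = db 81 00 00.

db810000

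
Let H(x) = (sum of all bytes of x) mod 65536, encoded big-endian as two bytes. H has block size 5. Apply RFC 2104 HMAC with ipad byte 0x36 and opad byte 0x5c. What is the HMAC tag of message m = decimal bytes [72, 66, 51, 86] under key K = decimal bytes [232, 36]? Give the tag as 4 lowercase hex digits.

02e7

Key decimal bytes [232, 36] = e8 24 is 2 bytes ≤ B = 5; zero-pad to 5 bytes: K' = e8 24 00 00 00.
K' ⊕ ipad = de 12 36 36 36.  K' ⊕ opad = b4 78 5c 5c 5c.
Inner input = (K'⊕ipad) ∥ m = de 12 36 36 36 ∥ 48 42 33 56.
Inner hash: sum = 222+18+54+54+54+72+66+51+86 = 677 → 02 a5.
Outer input = (K'⊕opad) ∥ inner = b4 78 5c 5c 5c ∥ 02 a5.
Outer hash (tag): sum = 180+120+92+92+92+2+165 = 743 → 02 e7.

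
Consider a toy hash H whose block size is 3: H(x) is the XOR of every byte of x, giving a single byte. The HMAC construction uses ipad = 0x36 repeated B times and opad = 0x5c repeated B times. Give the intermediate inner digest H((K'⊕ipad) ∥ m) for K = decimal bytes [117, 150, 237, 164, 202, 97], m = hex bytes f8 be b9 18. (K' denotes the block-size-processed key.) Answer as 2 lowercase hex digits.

d0

Key decimal bytes [117, 150, 237, 164, 202, 97] = 75 96 ed a4 ca 61 is 6 bytes > B = 3, so hash it first: H(key) = 01, then zero-pad to 3 bytes: K' = 01 00 00.
K' ⊕ ipad = 37 36 36.
Inner input = 37 36 36 ∥ f8 be b9 18.
Inner hash: XOR 37⊕36⊕36⊕f8⊕be⊕b9⊕18 = d0.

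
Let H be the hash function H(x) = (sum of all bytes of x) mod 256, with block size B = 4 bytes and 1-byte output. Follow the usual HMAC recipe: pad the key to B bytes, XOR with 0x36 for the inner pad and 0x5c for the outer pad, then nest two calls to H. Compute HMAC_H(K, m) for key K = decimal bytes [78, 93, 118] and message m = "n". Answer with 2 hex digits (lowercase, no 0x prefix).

60

Key decimal bytes [78, 93, 118] = 4e 5d 76 is 3 bytes ≤ B = 4; zero-pad to 4 bytes: K' = 4e 5d 76 00.
K' ⊕ ipad = 78 6b 40 36.  K' ⊕ opad = 12 01 2a 5c.
Inner input = (K'⊕ipad) ∥ m = 78 6b 40 36 ∥ 6e.
Inner hash: sum = 120+107+64+54+110 = 455; mod 256 = 199 → c7.
Outer input = (K'⊕opad) ∥ inner = 12 01 2a 5c ∥ c7.
Outer hash (tag): sum = 18+1+42+92+199 = 352; mod 256 = 96 → 60.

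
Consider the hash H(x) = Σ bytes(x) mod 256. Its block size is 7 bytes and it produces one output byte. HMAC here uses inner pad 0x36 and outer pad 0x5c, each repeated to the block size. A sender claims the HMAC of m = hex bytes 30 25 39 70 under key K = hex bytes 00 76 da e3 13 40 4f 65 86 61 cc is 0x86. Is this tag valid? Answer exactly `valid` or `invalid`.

Key hex bytes 00 76 da e3 13 40 4f 65 86 61 cc is 11 bytes > B = 7, so hash it first: H(key) = ed, then zero-pad to 7 bytes: K' = ed 00 00 00 00 00 00.
K' ⊕ ipad = db 36 36 36 36 36 36; K' ⊕ opad = b1 5c 5c 5c 5c 5c 5c.
Inner hash: sum = 219+54+54+54+54+54+54+48+37+57+112 = 797; mod 256 = 29 → 1d.
Outer hash (recomputed tag): sum = 177+92+92+92+92+92+92+29 = 758; mod 256 = 246 → f6.
Recomputed tag = f6; claimed = 86 → mismatch.

invalid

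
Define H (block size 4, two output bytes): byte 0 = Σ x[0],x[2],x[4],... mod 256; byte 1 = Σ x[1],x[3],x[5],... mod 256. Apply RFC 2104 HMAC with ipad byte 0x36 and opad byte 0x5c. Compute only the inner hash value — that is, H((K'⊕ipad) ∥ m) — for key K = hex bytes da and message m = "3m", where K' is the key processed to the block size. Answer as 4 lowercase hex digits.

Key hex bytes da is 1 byte ≤ B = 4; zero-pad to 4 bytes: K' = da 00 00 00.
K' ⊕ ipad = ec 36 36 36.
Inner input = ec 36 36 36 ∥ 33 6d.
Inner hash: even-index sum = 341 mod 256 = 85; odd-index sum = 217 mod 256 = 217 → 55 d9.

55d9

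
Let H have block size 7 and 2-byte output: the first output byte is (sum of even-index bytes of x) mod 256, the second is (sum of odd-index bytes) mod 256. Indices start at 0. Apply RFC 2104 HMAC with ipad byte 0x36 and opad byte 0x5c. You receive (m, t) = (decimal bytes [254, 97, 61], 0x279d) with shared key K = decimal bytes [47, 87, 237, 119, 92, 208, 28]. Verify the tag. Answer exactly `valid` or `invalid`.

invalid

Key decimal bytes [47, 87, 237, 119, 92, 208, 28] = 2f 57 ed 77 5c d0 1c is exactly B = 7 bytes: K' = 2f 57 ed 77 5c d0 1c.
K' ⊕ ipad = 19 61 db 41 6a e6 2a; K' ⊕ opad = 73 0b b1 2b 00 8c 40.
Inner hash: even-index sum = 489 mod 256 = 233; odd-index sum = 707 mod 256 = 195 → e9 c3.
Outer hash (recomputed tag): even-index sum = 551 mod 256 = 39; odd-index sum = 427 mod 256 = 171 → 27 ab.
Recomputed tag = 27ab; claimed = 279d → mismatch.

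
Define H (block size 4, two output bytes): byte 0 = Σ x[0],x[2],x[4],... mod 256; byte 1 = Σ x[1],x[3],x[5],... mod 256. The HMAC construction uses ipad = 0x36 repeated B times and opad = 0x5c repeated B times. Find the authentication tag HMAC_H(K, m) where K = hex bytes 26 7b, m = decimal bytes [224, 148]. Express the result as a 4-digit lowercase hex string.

Key hex bytes 26 7b is 2 bytes ≤ B = 4; zero-pad to 4 bytes: K' = 26 7b 00 00.
K' ⊕ ipad = 10 4d 36 36.  K' ⊕ opad = 7a 27 5c 5c.
Inner input = (K'⊕ipad) ∥ m = 10 4d 36 36 ∥ e0 94.
Inner hash: even-index sum = 294 mod 256 = 38; odd-index sum = 279 mod 256 = 23 → 26 17.
Outer input = (K'⊕opad) ∥ inner = 7a 27 5c 5c ∥ 26 17.
Outer hash (tag): even-index sum = 252 mod 256 = 252; odd-index sum = 154 mod 256 = 154 → fc 9a.

fc9a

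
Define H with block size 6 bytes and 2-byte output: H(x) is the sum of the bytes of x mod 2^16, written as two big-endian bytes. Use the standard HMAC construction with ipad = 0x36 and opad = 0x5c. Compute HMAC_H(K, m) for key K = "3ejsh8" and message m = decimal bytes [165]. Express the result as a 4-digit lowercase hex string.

Key "3ejsh8" = 33 65 6a 73 68 38 is exactly B = 6 bytes: K' = 33 65 6a 73 68 38.
K' ⊕ ipad = 05 53 5c 45 5e 0e.  K' ⊕ opad = 6f 39 36 2f 34 64.
Inner input = (K'⊕ipad) ∥ m = 05 53 5c 45 5e 0e ∥ a5.
Inner hash: sum = 5+83+92+69+94+14+165 = 522 → 02 0a.
Outer input = (K'⊕opad) ∥ inner = 6f 39 36 2f 34 64 ∥ 02 0a.
Outer hash (tag): sum = 111+57+54+47+52+100+2+10 = 433 → 01 b1.

01b1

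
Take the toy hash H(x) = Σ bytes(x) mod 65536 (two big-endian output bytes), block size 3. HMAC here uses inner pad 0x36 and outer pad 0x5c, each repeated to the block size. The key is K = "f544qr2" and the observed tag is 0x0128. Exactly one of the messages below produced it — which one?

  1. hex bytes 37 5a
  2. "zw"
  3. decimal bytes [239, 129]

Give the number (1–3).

Key "f544qr2" = 66 35 34 34 71 72 32 is 7 bytes > B = 3, so hash it first: H(key) = 02 18, then zero-pad to 3 bytes: K' = 02 18 00.
K' ⊕ ipad = 34 2e 36; K' ⊕ opad = 5e 44 5c.
m1: inner = H(34 2e 36 37 5a) = 01 29; tag = H(5e 44 5c 01 29) = 0128 ← matches
m2: inner = H(34 2e 36 7a 77) = 01 89; tag = H(5e 44 5c 01 89) = 0188
m3: inner = H(34 2e 36 ef 81) = 02 08; tag = H(5e 44 5c 02 08) = 0108

1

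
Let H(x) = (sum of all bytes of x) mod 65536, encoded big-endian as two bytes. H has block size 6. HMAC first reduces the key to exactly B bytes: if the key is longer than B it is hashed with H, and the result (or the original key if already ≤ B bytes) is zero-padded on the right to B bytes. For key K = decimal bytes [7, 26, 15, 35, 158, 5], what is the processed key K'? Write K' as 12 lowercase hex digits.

Key decimal bytes [7, 26, 15, 35, 158, 5] = 07 1a 0f 23 9e 05 is exactly B = 6 bytes: K' = 07 1a 0f 23 9e 05.

071a0f239e05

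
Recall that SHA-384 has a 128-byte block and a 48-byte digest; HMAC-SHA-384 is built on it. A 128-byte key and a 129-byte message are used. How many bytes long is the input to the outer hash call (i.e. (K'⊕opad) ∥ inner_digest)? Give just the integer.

176

Key is 128 ≤ 128 bytes, zero-padded: |K'| = 128.
Outer input = (K'⊕opad) ∥ H(inner) → 128 + 48 = 176 bytes.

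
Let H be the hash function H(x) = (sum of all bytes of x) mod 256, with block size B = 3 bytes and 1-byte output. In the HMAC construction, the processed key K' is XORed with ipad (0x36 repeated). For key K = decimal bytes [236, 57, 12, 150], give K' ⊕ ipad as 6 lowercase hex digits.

f13636

Key decimal bytes [236, 57, 12, 150] = ec 39 0c 96 is 4 bytes > B = 3, so hash it first: H(key) = c7, then zero-pad to 3 bytes: K' = c7 00 00.
XOR each byte with 0x36: c7⊕36=f1, 00⊕36=36, 00⊕36=36.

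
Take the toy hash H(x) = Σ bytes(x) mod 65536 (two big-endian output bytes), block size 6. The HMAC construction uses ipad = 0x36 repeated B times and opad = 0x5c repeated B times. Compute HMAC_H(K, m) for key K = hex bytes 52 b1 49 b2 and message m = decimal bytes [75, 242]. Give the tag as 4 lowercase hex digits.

Key hex bytes 52 b1 49 b2 is 4 bytes ≤ B = 6; zero-pad to 6 bytes: K' = 52 b1 49 b2 00 00.
K' ⊕ ipad = 64 87 7f 84 36 36.  K' ⊕ opad = 0e ed 15 ee 5c 5c.
Inner input = (K'⊕ipad) ∥ m = 64 87 7f 84 36 36 ∥ 4b f2.
Inner hash: sum = 100+135+127+132+54+54+75+242 = 919 → 03 97.
Outer input = (K'⊕opad) ∥ inner = 0e ed 15 ee 5c 5c ∥ 03 97.
Outer hash (tag): sum = 14+237+21+238+92+92+3+151 = 848 → 03 50.

0350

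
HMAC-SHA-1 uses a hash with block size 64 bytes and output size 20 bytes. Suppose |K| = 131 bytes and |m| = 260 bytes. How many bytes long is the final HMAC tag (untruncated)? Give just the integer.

20

The tag is one SHA-1 digest: 20 bytes.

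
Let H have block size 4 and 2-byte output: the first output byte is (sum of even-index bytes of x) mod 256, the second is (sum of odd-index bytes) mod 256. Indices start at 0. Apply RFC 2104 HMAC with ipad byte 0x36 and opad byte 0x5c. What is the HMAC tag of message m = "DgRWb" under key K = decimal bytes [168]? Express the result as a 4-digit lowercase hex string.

1ce2

Key decimal bytes [168] = a8 is 1 byte ≤ B = 4; zero-pad to 4 bytes: K' = a8 00 00 00.
K' ⊕ ipad = 9e 36 36 36.  K' ⊕ opad = f4 5c 5c 5c.
Inner input = (K'⊕ipad) ∥ m = 9e 36 36 36 ∥ 44 67 52 57 62.
Inner hash: even-index sum = 460 mod 256 = 204; odd-index sum = 298 mod 256 = 42 → cc 2a.
Outer input = (K'⊕opad) ∥ inner = f4 5c 5c 5c ∥ cc 2a.
Outer hash (tag): even-index sum = 540 mod 256 = 28; odd-index sum = 226 mod 256 = 226 → 1c e2.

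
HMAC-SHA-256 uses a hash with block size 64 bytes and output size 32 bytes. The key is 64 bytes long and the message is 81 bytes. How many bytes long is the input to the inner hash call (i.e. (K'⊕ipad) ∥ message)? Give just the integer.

145

Key is 64 ≤ 64 bytes, zero-padded: |K'| = 64.
Inner input = (K'⊕ipad) ∥ m → 64 + 81 = 145 bytes.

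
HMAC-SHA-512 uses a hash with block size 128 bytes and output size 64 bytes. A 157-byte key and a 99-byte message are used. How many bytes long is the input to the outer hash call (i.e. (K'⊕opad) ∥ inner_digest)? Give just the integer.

Key is 157 > 128 bytes, so it is hashed to 64 bytes then zero-padded to 128: |K'| = 128.
Outer input = (K'⊕opad) ∥ H(inner) → 128 + 64 = 192 bytes.

192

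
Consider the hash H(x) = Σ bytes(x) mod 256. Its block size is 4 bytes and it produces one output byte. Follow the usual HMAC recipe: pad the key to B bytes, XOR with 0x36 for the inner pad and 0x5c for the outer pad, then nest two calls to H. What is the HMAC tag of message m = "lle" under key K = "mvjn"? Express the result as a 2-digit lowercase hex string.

Key "mvjn" = 6d 76 6a 6e is exactly B = 4 bytes: K' = 6d 76 6a 6e.
K' ⊕ ipad = 5b 40 5c 58.  K' ⊕ opad = 31 2a 36 32.
Inner input = (K'⊕ipad) ∥ m = 5b 40 5c 58 ∥ 6c 6c 65.
Inner hash: sum = 91+64+92+88+108+108+101 = 652; mod 256 = 140 → 8c.
Outer input = (K'⊕opad) ∥ inner = 31 2a 36 32 ∥ 8c.
Outer hash (tag): sum = 49+42+54+50+140 = 335; mod 256 = 79 → 4f.

4f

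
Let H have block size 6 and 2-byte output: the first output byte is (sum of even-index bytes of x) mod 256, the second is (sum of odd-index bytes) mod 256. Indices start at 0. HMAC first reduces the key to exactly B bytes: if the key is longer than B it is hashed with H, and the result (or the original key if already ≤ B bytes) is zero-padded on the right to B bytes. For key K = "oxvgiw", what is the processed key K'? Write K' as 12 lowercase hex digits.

6f7876676977

Key "oxvgiw" = 6f 78 76 67 69 77 is exactly B = 6 bytes: K' = 6f 78 76 67 69 77.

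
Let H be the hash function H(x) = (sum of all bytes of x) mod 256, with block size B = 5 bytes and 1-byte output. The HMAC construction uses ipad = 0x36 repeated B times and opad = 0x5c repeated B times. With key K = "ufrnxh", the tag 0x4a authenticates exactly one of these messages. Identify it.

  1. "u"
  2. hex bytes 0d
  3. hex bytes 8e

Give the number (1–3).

3

Key "ufrnxh" = 75 66 72 6e 78 68 is 6 bytes > B = 5, so hash it first: H(key) = 9b, then zero-pad to 5 bytes: K' = 9b 00 00 00 00.
K' ⊕ ipad = ad 36 36 36 36; K' ⊕ opad = c7 5c 5c 5c 5c.
m1: inner = H(ad 36 36 36 36 75) = fa; tag = H(c7 5c 5c 5c 5c fa) = 31
m2: inner = H(ad 36 36 36 36 0d) = 92; tag = H(c7 5c 5c 5c 5c 92) = c9
m3: inner = H(ad 36 36 36 36 8e) = 13; tag = H(c7 5c 5c 5c 5c 13) = 4a ← matches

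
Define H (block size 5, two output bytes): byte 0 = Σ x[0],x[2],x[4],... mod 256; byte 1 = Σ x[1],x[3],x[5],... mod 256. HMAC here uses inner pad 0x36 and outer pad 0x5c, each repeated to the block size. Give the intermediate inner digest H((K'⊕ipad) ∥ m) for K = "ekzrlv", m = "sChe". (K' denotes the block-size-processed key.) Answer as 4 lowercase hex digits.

Key "ekzrlv" = 65 6b 7a 72 6c 76 is 6 bytes > B = 5, so hash it first: H(key) = 4b 53, then zero-pad to 5 bytes: K' = 4b 53 00 00 00.
K' ⊕ ipad = 7d 65 36 36 36.
Inner input = 7d 65 36 36 36 ∥ 73 43 68 65.
Inner hash: even-index sum = 401 mod 256 = 145; odd-index sum = 374 mod 256 = 118 → 91 76.

9176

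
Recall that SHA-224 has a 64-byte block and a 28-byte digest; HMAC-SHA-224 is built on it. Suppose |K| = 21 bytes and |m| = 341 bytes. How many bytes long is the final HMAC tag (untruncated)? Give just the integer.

28

The tag is one SHA-224 digest: 28 bytes.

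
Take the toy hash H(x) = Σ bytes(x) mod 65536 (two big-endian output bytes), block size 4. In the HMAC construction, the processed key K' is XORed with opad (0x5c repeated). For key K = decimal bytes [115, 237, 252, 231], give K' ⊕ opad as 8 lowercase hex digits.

2fb1a0bb

Key decimal bytes [115, 237, 252, 231] = 73 ed fc e7 is exactly B = 4 bytes: K' = 73 ed fc e7.
XOR each byte with 0x5c: 73⊕5c=2f, ed⊕5c=b1, fc⊕5c=a0, e7⊕5c=bb.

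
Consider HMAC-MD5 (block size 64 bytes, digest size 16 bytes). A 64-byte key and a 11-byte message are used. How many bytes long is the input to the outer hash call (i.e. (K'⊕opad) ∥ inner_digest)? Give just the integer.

Key is 64 ≤ 64 bytes, zero-padded: |K'| = 64.
Outer input = (K'⊕opad) ∥ H(inner) → 64 + 16 = 80 bytes.

80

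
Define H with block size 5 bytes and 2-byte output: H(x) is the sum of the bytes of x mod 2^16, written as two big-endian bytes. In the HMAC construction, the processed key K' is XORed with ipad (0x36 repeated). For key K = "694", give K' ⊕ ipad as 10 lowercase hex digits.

Key "694" = 36 39 34 is 3 bytes ≤ B = 5; zero-pad to 5 bytes: K' = 36 39 34 00 00.
XOR each byte with 0x36: 36⊕36=00, 39⊕36=0f, 34⊕36=02, 00⊕36=36, 00⊕36=36.

000f023636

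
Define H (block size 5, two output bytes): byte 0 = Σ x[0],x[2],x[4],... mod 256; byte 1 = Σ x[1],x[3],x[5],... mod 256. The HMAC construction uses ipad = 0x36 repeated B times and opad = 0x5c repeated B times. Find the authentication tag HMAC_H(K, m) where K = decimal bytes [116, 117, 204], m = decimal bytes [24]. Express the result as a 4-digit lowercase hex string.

a5f7

Key decimal bytes [116, 117, 204] = 74 75 cc is 3 bytes ≤ B = 5; zero-pad to 5 bytes: K' = 74 75 cc 00 00.
K' ⊕ ipad = 42 43 fa 36 36.  K' ⊕ opad = 28 29 90 5c 5c.
Inner input = (K'⊕ipad) ∥ m = 42 43 fa 36 36 ∥ 18.
Inner hash: even-index sum = 370 mod 256 = 114; odd-index sum = 145 mod 256 = 145 → 72 91.
Outer input = (K'⊕opad) ∥ inner = 28 29 90 5c 5c ∥ 72 91.
Outer hash (tag): even-index sum = 421 mod 256 = 165; odd-index sum = 247 mod 256 = 247 → a5 f7.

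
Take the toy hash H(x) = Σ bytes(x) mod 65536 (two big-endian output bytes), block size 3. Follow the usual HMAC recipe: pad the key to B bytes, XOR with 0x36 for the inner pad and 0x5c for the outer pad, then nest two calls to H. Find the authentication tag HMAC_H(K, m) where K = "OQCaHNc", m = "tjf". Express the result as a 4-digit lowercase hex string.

01d5

Key "OQCaHNc" = 4f 51 43 61 48 4e 63 is 7 bytes > B = 3, so hash it first: H(key) = 02 3d, then zero-pad to 3 bytes: K' = 02 3d 00.
K' ⊕ ipad = 34 0b 36.  K' ⊕ opad = 5e 61 5c.
Inner input = (K'⊕ipad) ∥ m = 34 0b 36 ∥ 74 6a 66.
Inner hash: sum = 52+11+54+116+106+102 = 441 → 01 b9.
Outer input = (K'⊕opad) ∥ inner = 5e 61 5c ∥ 01 b9.
Outer hash (tag): sum = 94+97+92+1+185 = 469 → 01 d5.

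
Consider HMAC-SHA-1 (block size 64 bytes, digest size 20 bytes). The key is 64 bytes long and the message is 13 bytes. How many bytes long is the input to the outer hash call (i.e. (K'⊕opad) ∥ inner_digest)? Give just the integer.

Key is 64 ≤ 64 bytes, zero-padded: |K'| = 64.
Outer input = (K'⊕opad) ∥ H(inner) → 64 + 20 = 84 bytes.

84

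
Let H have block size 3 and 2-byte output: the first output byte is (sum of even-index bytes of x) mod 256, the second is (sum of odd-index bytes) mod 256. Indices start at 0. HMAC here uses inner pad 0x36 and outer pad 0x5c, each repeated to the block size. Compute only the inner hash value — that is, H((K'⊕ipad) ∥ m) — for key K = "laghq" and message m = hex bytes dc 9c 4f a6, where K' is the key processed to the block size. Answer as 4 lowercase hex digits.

ea2a

Key "laghq" = 6c 61 67 68 71 is 5 bytes > B = 3, so hash it first: H(key) = 44 c9, then zero-pad to 3 bytes: K' = 44 c9 00.
K' ⊕ ipad = 72 ff 36.
Inner input = 72 ff 36 ∥ dc 9c 4f a6.
Inner hash: even-index sum = 490 mod 256 = 234; odd-index sum = 554 mod 256 = 42 → ea 2a.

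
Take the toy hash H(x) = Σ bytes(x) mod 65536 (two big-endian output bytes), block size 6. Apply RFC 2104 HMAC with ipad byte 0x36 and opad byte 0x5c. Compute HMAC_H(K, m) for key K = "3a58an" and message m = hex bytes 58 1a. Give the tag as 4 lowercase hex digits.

Key "3a58an" = 33 61 35 38 61 6e is exactly B = 6 bytes: K' = 33 61 35 38 61 6e.
K' ⊕ ipad = 05 57 03 0e 57 58.  K' ⊕ opad = 6f 3d 69 64 3d 32.
Inner input = (K'⊕ipad) ∥ m = 05 57 03 0e 57 58 ∥ 58 1a.
Inner hash: sum = 5+87+3+14+87+88+88+26 = 398 → 01 8e.
Outer input = (K'⊕opad) ∥ inner = 6f 3d 69 64 3d 32 ∥ 01 8e.
Outer hash (tag): sum = 111+61+105+100+61+50+1+142 = 631 → 02 77.

0277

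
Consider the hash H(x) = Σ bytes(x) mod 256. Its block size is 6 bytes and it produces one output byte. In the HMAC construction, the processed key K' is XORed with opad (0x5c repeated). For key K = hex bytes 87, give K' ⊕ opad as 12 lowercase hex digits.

Key hex bytes 87 is 1 byte ≤ B = 6; zero-pad to 6 bytes: K' = 87 00 00 00 00 00.
XOR each byte with 0x5c: 87⊕5c=db, 00⊕5c=5c, 00⊕5c=5c, 00⊕5c=5c, 00⊕5c=5c, 00⊕5c=5c.

db5c5c5c5c5c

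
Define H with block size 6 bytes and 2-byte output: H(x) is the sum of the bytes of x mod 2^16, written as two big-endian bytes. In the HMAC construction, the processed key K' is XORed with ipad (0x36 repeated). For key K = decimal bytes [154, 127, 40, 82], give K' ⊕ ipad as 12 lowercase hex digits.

ac491e643636

Key decimal bytes [154, 127, 40, 82] = 9a 7f 28 52 is 4 bytes ≤ B = 6; zero-pad to 6 bytes: K' = 9a 7f 28 52 00 00.
XOR each byte with 0x36: 9a⊕36=ac, 7f⊕36=49, 28⊕36=1e, 52⊕36=64, 00⊕36=36, 00⊕36=36.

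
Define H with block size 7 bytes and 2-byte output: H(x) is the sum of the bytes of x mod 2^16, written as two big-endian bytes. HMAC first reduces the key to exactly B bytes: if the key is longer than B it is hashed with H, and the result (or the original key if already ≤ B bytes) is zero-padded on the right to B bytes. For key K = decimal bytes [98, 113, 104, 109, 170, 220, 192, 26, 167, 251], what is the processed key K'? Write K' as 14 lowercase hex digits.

05aa0000000000

|K| = 10 > B = 7, so first hash the key.
H(K): sum = 98+113+104+109+170+220+192+26+167+251 = 1450 → 05 aa.
Zero-pad H(K) = 05 aa to 7 bytes: K' = 05 aa 00 00 00 00 00.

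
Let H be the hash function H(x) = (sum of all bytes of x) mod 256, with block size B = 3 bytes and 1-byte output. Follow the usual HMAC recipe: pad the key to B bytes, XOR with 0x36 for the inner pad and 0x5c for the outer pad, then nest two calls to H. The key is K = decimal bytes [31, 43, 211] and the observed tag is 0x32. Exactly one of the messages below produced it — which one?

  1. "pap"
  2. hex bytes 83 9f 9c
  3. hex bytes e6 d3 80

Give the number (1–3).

2

Key decimal bytes [31, 43, 211] = 1f 2b d3 is exactly B = 3 bytes: K' = 1f 2b d3.
K' ⊕ ipad = 29 1d e5; K' ⊕ opad = 43 77 8f.
m1: inner = H(29 1d e5 70 61 70) = 6c; tag = H(43 77 8f 6c) = b5
m2: inner = H(29 1d e5 83 9f 9c) = e9; tag = H(43 77 8f e9) = 32 ← matches
m3: inner = H(29 1d e5 e6 d3 80) = 64; tag = H(43 77 8f 64) = ad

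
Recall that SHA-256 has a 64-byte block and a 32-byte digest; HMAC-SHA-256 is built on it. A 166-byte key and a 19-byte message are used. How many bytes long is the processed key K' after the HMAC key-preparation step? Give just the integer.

Key is 166 > 64 bytes, so it is hashed to 32 bytes then zero-padded to 64: |K'| = 64.

64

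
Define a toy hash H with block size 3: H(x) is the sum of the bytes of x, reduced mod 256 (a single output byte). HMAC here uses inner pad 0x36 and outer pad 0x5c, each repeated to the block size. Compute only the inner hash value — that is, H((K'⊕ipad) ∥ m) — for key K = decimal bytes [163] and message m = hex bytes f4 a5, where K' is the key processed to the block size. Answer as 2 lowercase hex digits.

9a

Key decimal bytes [163] = a3 is 1 byte ≤ B = 3; zero-pad to 3 bytes: K' = a3 00 00.
K' ⊕ ipad = 95 36 36.
Inner input = 95 36 36 ∥ f4 a5.
Inner hash: sum = 149+54+54+244+165 = 666; mod 256 = 154 → 9a.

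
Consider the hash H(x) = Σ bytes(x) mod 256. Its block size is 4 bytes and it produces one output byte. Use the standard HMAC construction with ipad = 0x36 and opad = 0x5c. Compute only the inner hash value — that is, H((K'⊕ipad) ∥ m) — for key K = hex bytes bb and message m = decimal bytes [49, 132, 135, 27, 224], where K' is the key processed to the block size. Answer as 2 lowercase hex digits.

66

Key hex bytes bb is 1 byte ≤ B = 4; zero-pad to 4 bytes: K' = bb 00 00 00.
K' ⊕ ipad = 8d 36 36 36.
Inner input = 8d 36 36 36 ∥ 31 84 87 1b e0.
Inner hash: sum = 141+54+54+54+49+132+135+27+224 = 870; mod 256 = 102 → 66.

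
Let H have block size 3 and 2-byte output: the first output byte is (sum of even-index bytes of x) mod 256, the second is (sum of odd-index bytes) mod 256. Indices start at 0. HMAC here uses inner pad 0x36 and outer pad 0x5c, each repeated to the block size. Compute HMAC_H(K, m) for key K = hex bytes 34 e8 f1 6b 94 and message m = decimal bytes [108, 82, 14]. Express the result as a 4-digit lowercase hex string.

Key hex bytes 34 e8 f1 6b 94 is 5 bytes > B = 3, so hash it first: H(key) = b9 53, then zero-pad to 3 bytes: K' = b9 53 00.
K' ⊕ ipad = 8f 65 36.  K' ⊕ opad = e5 0f 5c.
Inner input = (K'⊕ipad) ∥ m = 8f 65 36 ∥ 6c 52 0e.
Inner hash: even-index sum = 279 mod 256 = 23; odd-index sum = 223 mod 256 = 223 → 17 df.
Outer input = (K'⊕opad) ∥ inner = e5 0f 5c ∥ 17 df.
Outer hash (tag): even-index sum = 544 mod 256 = 32; odd-index sum = 38 mod 256 = 38 → 20 26.

2026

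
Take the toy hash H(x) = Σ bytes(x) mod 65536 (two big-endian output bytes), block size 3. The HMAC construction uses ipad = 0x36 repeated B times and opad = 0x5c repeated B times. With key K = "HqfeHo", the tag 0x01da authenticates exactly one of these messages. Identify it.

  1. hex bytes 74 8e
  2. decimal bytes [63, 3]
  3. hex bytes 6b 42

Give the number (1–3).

2

Key "HqfeHo" = 48 71 66 65 48 6f is 6 bytes > B = 3, so hash it first: H(key) = 02 3b, then zero-pad to 3 bytes: K' = 02 3b 00.
K' ⊕ ipad = 34 0d 36; K' ⊕ opad = 5e 67 5c.
m1: inner = H(34 0d 36 74 8e) = 01 79; tag = H(5e 67 5c 01 79) = 019b
m2: inner = H(34 0d 36 3f 03) = 00 b9; tag = H(5e 67 5c 00 b9) = 01da ← matches
m3: inner = H(34 0d 36 6b 42) = 01 24; tag = H(5e 67 5c 01 24) = 0146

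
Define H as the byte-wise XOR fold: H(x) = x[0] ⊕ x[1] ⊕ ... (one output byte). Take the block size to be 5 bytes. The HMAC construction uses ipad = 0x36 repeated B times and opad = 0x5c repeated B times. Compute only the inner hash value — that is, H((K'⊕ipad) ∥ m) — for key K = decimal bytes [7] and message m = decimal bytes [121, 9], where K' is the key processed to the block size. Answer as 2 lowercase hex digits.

41

Key decimal bytes [7] = 07 is 1 byte ≤ B = 5; zero-pad to 5 bytes: K' = 07 00 00 00 00.
K' ⊕ ipad = 31 36 36 36 36.
Inner input = 31 36 36 36 36 ∥ 79 09.
Inner hash: XOR 31⊕36⊕36⊕36⊕36⊕79⊕09 = 41.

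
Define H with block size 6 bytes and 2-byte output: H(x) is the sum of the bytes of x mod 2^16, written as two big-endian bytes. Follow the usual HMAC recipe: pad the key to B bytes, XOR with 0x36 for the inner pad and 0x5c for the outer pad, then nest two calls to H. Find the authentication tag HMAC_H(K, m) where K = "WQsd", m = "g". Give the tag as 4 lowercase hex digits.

016b

Key "WQsd" = 57 51 73 64 is 4 bytes ≤ B = 6; zero-pad to 6 bytes: K' = 57 51 73 64 00 00.
K' ⊕ ipad = 61 67 45 52 36 36.  K' ⊕ opad = 0b 0d 2f 38 5c 5c.
Inner input = (K'⊕ipad) ∥ m = 61 67 45 52 36 36 ∥ 67.
Inner hash: sum = 97+103+69+82+54+54+103 = 562 → 02 32.
Outer input = (K'⊕opad) ∥ inner = 0b 0d 2f 38 5c 5c ∥ 02 32.
Outer hash (tag): sum = 11+13+47+56+92+92+2+50 = 363 → 01 6b.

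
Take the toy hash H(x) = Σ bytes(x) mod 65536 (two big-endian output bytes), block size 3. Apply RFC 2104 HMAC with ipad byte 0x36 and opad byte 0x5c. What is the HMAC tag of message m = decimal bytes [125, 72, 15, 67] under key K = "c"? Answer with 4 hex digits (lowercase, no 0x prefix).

Key "c" = 63 is 1 byte ≤ B = 3; zero-pad to 3 bytes: K' = 63 00 00.
K' ⊕ ipad = 55 36 36.  K' ⊕ opad = 3f 5c 5c.
Inner input = (K'⊕ipad) ∥ m = 55 36 36 ∥ 7d 48 0f 43.
Inner hash: sum = 85+54+54+125+72+15+67 = 472 → 01 d8.
Outer input = (K'⊕opad) ∥ inner = 3f 5c 5c ∥ 01 d8.
Outer hash (tag): sum = 63+92+92+1+216 = 464 → 01 d0.

01d0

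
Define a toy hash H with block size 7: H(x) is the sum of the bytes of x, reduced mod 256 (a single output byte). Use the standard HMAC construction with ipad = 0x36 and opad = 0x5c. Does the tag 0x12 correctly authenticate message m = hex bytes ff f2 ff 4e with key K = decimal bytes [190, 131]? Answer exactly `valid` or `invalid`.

Key decimal bytes [190, 131] = be 83 is 2 bytes ≤ B = 7; zero-pad to 7 bytes: K' = be 83 00 00 00 00 00.
K' ⊕ ipad = 88 b5 36 36 36 36 36; K' ⊕ opad = e2 df 5c 5c 5c 5c 5c.
Inner hash: sum = 136+181+54+54+54+54+54+255+242+255+78 = 1417; mod 256 = 137 → 89.
Outer hash (recomputed tag): sum = 226+223+92+92+92+92+92+137 = 1046; mod 256 = 22 → 16.
Recomputed tag = 16; claimed = 12 → mismatch.

invalid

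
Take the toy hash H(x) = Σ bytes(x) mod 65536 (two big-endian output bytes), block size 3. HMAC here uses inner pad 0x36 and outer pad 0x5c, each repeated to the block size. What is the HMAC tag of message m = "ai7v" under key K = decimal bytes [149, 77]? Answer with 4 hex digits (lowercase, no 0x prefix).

Key decimal bytes [149, 77] = 95 4d is 2 bytes ≤ B = 3; zero-pad to 3 bytes: K' = 95 4d 00.
K' ⊕ ipad = a3 7b 36.  K' ⊕ opad = c9 11 5c.
Inner input = (K'⊕ipad) ∥ m = a3 7b 36 ∥ 61 69 37 76.
Inner hash: sum = 163+123+54+97+105+55+118 = 715 → 02 cb.
Outer input = (K'⊕opad) ∥ inner = c9 11 5c ∥ 02 cb.
Outer hash (tag): sum = 201+17+92+2+203 = 515 → 02 03.

0203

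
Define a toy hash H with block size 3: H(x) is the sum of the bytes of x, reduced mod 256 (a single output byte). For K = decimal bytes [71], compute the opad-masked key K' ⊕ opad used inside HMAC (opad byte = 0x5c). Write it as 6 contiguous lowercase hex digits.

Key decimal bytes [71] = 47 is 1 byte ≤ B = 3; zero-pad to 3 bytes: K' = 47 00 00.
XOR each byte with 0x5c: 47⊕5c=1b, 00⊕5c=5c, 00⊕5c=5c.

1b5c5c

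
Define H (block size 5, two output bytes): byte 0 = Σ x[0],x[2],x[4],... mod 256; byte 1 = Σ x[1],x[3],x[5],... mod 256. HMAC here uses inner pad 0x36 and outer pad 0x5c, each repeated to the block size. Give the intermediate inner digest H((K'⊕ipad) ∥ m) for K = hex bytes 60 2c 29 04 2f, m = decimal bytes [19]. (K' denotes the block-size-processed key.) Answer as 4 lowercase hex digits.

8e5f

Key hex bytes 60 2c 29 04 2f is exactly B = 5 bytes: K' = 60 2c 29 04 2f.
K' ⊕ ipad = 56 1a 1f 32 19.
Inner input = 56 1a 1f 32 19 ∥ 13.
Inner hash: even-index sum = 142 mod 256 = 142; odd-index sum = 95 mod 256 = 95 → 8e 5f.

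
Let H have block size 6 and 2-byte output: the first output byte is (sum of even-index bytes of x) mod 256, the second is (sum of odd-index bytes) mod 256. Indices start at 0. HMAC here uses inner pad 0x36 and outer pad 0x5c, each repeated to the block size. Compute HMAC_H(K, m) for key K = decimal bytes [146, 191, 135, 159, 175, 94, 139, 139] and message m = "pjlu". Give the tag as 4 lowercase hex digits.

748f

Key decimal bytes [146, 191, 135, 159, 175, 94, 139, 139] = 92 bf 87 9f af 5e 8b 8b is 8 bytes > B = 6, so hash it first: H(key) = 53 47, then zero-pad to 6 bytes: K' = 53 47 00 00 00 00.
K' ⊕ ipad = 65 71 36 36 36 36.  K' ⊕ opad = 0f 1b 5c 5c 5c 5c.
Inner input = (K'⊕ipad) ∥ m = 65 71 36 36 36 36 ∥ 70 6a 6c 75.
Inner hash: even-index sum = 429 mod 256 = 173; odd-index sum = 444 mod 256 = 188 → ad bc.
Outer input = (K'⊕opad) ∥ inner = 0f 1b 5c 5c 5c 5c ∥ ad bc.
Outer hash (tag): even-index sum = 372 mod 256 = 116; odd-index sum = 399 mod 256 = 143 → 74 8f.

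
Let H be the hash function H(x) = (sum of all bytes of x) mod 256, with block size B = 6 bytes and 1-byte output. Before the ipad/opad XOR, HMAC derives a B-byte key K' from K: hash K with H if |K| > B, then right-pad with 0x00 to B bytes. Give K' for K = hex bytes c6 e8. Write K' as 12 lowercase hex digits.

c6e800000000

Key hex bytes c6 e8 is 2 bytes ≤ B = 6; zero-pad to 6 bytes: K' = c6 e8 00 00 00 00.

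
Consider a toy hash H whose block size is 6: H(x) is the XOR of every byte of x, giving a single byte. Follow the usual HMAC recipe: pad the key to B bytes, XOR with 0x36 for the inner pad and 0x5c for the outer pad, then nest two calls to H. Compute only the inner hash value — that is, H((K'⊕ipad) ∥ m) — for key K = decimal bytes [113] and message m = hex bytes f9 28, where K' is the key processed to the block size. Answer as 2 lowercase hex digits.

Key decimal bytes [113] = 71 is 1 byte ≤ B = 6; zero-pad to 6 bytes: K' = 71 00 00 00 00 00.
K' ⊕ ipad = 47 36 36 36 36 36.
Inner input = 47 36 36 36 36 36 ∥ f9 28.
Inner hash: XOR 47⊕36⊕36⊕36⊕36⊕36⊕f9⊕28 = a0.

a0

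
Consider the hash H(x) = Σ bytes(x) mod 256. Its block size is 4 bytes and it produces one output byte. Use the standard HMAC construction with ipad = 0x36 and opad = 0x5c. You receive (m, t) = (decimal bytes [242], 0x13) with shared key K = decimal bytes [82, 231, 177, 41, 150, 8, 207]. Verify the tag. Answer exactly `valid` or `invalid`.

Key decimal bytes [82, 231, 177, 41, 150, 8, 207] = 52 e7 b1 29 96 08 cf is 7 bytes > B = 4, so hash it first: H(key) = 80, then zero-pad to 4 bytes: K' = 80 00 00 00.
K' ⊕ ipad = b6 36 36 36; K' ⊕ opad = dc 5c 5c 5c.
Inner hash: sum = 182+54+54+54+242 = 586; mod 256 = 74 → 4a.
Outer hash (recomputed tag): sum = 220+92+92+92+74 = 570; mod 256 = 58 → 3a.
Recomputed tag = 3a; claimed = 13 → mismatch.

invalid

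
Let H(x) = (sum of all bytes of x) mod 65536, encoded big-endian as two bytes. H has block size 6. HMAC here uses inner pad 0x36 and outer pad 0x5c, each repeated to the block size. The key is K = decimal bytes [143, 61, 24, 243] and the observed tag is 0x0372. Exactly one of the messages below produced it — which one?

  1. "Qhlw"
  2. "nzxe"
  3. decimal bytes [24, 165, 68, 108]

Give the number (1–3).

Key decimal bytes [143, 61, 24, 243] = 8f 3d 18 f3 is 4 bytes ≤ B = 6; zero-pad to 6 bytes: K' = 8f 3d 18 f3 00 00.
K' ⊕ ipad = b9 0b 2e c5 36 36; K' ⊕ opad = d3 61 44 af 5c 5c.
m1: inner = H(b9 0b 2e c5 36 36 51 68 6c 77) = 03 bf; tag = H(d3 61 44 af 5c 5c 03 bf) = 03a1
m2: inner = H(b9 0b 2e c5 36 36 6e 7a 78 65) = 03 e8; tag = H(d3 61 44 af 5c 5c 03 e8) = 03ca
m3: inner = H(b9 0b 2e c5 36 36 18 a5 44 6c) = 03 90; tag = H(d3 61 44 af 5c 5c 03 90) = 0372 ← matches

3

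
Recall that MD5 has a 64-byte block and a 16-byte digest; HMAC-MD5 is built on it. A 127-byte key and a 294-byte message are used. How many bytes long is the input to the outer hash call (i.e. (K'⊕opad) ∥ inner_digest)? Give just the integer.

80

Key is 127 > 64 bytes, so it is hashed to 16 bytes then zero-padded to 64: |K'| = 64.
Outer input = (K'⊕opad) ∥ H(inner) → 64 + 16 = 80 bytes.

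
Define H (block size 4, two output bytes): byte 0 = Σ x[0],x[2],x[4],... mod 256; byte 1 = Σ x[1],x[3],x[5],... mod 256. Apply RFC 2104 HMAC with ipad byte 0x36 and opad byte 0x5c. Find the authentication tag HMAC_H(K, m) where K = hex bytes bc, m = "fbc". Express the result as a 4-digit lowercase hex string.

Key hex bytes bc is 1 byte ≤ B = 4; zero-pad to 4 bytes: K' = bc 00 00 00.
K' ⊕ ipad = 8a 36 36 36.  K' ⊕ opad = e0 5c 5c 5c.
Inner input = (K'⊕ipad) ∥ m = 8a 36 36 36 ∥ 66 62 63.
Inner hash: even-index sum = 393 mod 256 = 137; odd-index sum = 206 mod 256 = 206 → 89 ce.
Outer input = (K'⊕opad) ∥ inner = e0 5c 5c 5c ∥ 89 ce.
Outer hash (tag): even-index sum = 453 mod 256 = 197; odd-index sum = 390 mod 256 = 134 → c5 86.

c586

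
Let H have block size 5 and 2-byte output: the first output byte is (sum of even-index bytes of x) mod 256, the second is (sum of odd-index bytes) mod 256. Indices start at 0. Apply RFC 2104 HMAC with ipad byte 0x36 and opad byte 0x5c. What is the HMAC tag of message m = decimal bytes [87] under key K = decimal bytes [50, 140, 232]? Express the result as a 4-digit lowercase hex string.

c544

Key decimal bytes [50, 140, 232] = 32 8c e8 is 3 bytes ≤ B = 5; zero-pad to 5 bytes: K' = 32 8c e8 00 00.
K' ⊕ ipad = 04 ba de 36 36.  K' ⊕ opad = 6e d0 b4 5c 5c.
Inner input = (K'⊕ipad) ∥ m = 04 ba de 36 36 ∥ 57.
Inner hash: even-index sum = 280 mod 256 = 24; odd-index sum = 327 mod 256 = 71 → 18 47.
Outer input = (K'⊕opad) ∥ inner = 6e d0 b4 5c 5c ∥ 18 47.
Outer hash (tag): even-index sum = 453 mod 256 = 197; odd-index sum = 324 mod 256 = 68 → c5 44.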